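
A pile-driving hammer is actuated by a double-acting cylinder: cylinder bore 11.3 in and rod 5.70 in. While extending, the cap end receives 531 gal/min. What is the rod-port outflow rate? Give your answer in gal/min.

Q_out ≈ 396 gal/min

Cap-side area A_cap = π/4 × (11.3 in)² = 100.3 in^2
Rod-side annular area A_ann = π/4 × (11.3² − 5.70²) = 74.77 in^2
Piston speed v = Q_in/A_cap; rod-end outflow Q_out = v × A_ann = Q_in × A_ann/A_cap.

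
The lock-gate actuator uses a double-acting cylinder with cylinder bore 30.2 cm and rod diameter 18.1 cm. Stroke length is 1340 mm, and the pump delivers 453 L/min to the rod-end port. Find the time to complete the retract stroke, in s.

t ≈ 8.15 s

Rod-side annular area A_ann = π/4 × (30.2² − 18.1²) = 459.0 cm^2
Swept volume V = A × L; t = V / Q = A·L / Q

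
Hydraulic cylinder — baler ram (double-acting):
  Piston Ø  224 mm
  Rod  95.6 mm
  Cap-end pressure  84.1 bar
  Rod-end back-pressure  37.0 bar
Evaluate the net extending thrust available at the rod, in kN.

Cap-side area A_cap = π/4 × (224 mm)² = 39410 mm^2
Rod-side annular area A_ann = π/4 × (224² − 95.6²) = 32230 mm^2
Net thrust = P_cap·A_cap − P_rod·A_ann = 331.4 kN − 119.3 kN

F ≈ 212 kN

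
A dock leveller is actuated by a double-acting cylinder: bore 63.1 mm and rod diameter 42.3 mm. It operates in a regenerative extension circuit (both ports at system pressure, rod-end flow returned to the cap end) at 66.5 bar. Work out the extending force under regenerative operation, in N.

With equal pressure on both faces, forces on the annular region cancel; the net push is pressure × rod cross-section.
Rod cross-section A_rod = π/4 × (42.3 mm)² = 1405 mm^2
F = P × A_rod

F ≈ 9350 N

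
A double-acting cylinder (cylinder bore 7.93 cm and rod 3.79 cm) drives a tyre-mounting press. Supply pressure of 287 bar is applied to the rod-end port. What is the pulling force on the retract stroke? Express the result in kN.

Rod-side annular area A_ann = π/4 × (7.93² − 3.79²) = 38.11 cm^2
On retraction the pressure acts on the annular area (bore minus rod).
F = P × A_ann

F ≈ 109 kN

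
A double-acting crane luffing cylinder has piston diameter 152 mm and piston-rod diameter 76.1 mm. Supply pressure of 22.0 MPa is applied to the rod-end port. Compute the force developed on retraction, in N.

F ≈ 2.99e5 N

Rod-side annular area A_ann = π/4 × (152² − 76.1²) = 13600 mm^2
On retraction the pressure acts on the annular area (bore minus rod).
F = P × A_ann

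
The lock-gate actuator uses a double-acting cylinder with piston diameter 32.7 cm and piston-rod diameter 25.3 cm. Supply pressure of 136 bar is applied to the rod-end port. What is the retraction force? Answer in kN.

Rod-side annular area A_ann = π/4 × (32.7² − 25.3²) = 337.1 cm^2
On retraction the pressure acts on the annular area (bore minus rod).
F = P × A_ann

F ≈ 458 kN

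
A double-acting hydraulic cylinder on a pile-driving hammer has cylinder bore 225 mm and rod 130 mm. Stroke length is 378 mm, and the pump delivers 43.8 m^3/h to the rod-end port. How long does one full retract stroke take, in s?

Rod-side annular area A_ann = π/4 × (225² − 130²) = 26490 mm^2
Swept volume V = A × L; t = V / Q = A·L / Q

t ≈ 0.823 s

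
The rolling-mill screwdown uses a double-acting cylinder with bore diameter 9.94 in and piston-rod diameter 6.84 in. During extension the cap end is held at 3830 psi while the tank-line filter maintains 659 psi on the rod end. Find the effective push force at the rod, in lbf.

Cap-side area A_cap = π/4 × (9.94 in)² = 77.60 in^2
Rod-side annular area A_ann = π/4 × (9.94² − 6.84²) = 40.85 in^2
Net thrust = P_cap·A_cap − P_rod·A_ann = 2.972e5 lbf − 26920 lbf

F ≈ 2.70e5 lbf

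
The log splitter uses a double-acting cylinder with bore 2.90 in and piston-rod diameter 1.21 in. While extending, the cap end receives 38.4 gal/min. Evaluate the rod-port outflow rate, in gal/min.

Q_out ≈ 31.7 gal/min

Cap-side area A_cap = π/4 × (2.90 in)² = 6.605 in^2
Rod-side annular area A_ann = π/4 × (2.90² − 1.21²) = 5.455 in^2
Piston speed v = Q_in/A_cap; rod-end outflow Q_out = v × A_ann = Q_in × A_ann/A_cap.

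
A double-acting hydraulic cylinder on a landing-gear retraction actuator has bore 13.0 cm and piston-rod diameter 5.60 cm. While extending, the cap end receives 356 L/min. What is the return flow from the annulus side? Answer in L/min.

Q_out ≈ 290 L/min

Cap-side area A_cap = π/4 × (13.0 cm)² = 132.7 cm^2
Rod-side annular area A_ann = π/4 × (13.0² − 5.60²) = 108.1 cm^2
Piston speed v = Q_in/A_cap; rod-end outflow Q_out = v × A_ann = Q_in × A_ann/A_cap.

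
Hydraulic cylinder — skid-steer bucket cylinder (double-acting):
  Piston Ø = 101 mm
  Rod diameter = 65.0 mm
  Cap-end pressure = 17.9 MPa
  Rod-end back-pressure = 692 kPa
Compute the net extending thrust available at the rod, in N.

F ≈ 1.40e5 N

Cap-side area A_cap = π/4 × (101 mm)² = 8012 mm^2
Rod-side annular area A_ann = π/4 × (101² − 65.0²) = 4694 mm^2
Net thrust = P_cap·A_cap − P_rod·A_ann = 1.434e5 N − 3248 N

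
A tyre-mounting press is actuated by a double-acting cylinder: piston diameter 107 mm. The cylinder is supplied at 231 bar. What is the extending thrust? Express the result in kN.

Cap-side area A_cap = π/4 × (107 mm)² = 8992 mm^2
F = P × A_cap = 231 bar × A_cap

F ≈ 208 kN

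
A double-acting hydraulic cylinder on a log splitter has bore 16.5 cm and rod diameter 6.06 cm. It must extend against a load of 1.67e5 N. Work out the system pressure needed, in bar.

Cap-side area A_cap = π/4 × (16.5 cm)² = 213.8 cm^2
P = F / A = 1.67e5 N / A

P ≈ 78.1 bar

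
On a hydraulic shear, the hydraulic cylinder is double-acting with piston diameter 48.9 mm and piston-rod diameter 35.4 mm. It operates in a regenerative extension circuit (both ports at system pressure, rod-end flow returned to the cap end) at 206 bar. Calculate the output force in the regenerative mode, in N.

F ≈ 20300 N

With equal pressure on both faces, forces on the annular region cancel; the net push is pressure × rod cross-section.
Rod cross-section A_rod = π/4 × (35.4 mm)² = 984.2 mm^2
F = P × A_rod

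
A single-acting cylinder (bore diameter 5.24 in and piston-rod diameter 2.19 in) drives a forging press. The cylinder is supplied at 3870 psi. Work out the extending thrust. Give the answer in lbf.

F ≈ 83500 lbf

Cap-side area A_cap = π/4 × (5.24 in)² = 21.57 in^2
F = P × A_cap = 3870 psi × A_cap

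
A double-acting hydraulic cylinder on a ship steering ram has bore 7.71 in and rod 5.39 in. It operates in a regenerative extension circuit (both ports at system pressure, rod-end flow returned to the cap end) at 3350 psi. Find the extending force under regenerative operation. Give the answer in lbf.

F ≈ 76400 lbf

With equal pressure on both faces, forces on the annular region cancel; the net push is pressure × rod cross-section.
Rod cross-section A_rod = π/4 × (5.39 in)² = 22.82 in^2
F = P × A_rod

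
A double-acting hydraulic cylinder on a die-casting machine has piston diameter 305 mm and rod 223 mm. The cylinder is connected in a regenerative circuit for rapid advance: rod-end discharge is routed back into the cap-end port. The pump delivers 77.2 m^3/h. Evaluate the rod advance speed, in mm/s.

v ≈ 549 mm/s

In regeneration the rod-end outflow joins the pump flow into the cap end, so the net volume the pump must supply per unit advance equals the rod cross-section area.
Rod cross-section A_rod = π/4 × (223 mm)² = 39060 mm^2
v = Q_pump / A_rod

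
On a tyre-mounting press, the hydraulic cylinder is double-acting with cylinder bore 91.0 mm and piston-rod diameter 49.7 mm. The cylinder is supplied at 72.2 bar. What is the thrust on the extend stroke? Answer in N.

F ≈ 47000 N

Cap-side area A_cap = π/4 × (91.0 mm)² = 6504 mm^2
F = P × A_cap = 72.2 bar × A_cap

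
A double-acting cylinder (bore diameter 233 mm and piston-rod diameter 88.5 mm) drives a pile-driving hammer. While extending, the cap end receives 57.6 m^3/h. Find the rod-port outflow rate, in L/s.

Cap-side area A_cap = π/4 × (233 mm)² = 42640 mm^2
Rod-side annular area A_ann = π/4 × (233² − 88.5²) = 36490 mm^2
Piston speed v = Q_in/A_cap; rod-end outflow Q_out = v × A_ann = Q_in × A_ann/A_cap.

Q_out ≈ 13.7 L/s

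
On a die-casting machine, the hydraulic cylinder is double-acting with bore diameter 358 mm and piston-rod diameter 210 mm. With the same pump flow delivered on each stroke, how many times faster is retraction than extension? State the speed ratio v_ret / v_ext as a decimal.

Cap-side area A_cap = π/4 × (358 mm)² = 1.007e5 mm^2
Rod-side annular area A_ann = π/4 × (358² − 210²) = 66020 mm^2
For equal Q, v ∝ 1/A, so v_ret/v_ext = A_cap/A_ann.

v_ret/v_ext ≈ 1.52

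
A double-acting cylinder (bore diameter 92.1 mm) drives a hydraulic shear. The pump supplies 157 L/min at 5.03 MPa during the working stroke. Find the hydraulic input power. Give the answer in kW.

W ≈ 13.2 kW

Hydraulic power = P × Q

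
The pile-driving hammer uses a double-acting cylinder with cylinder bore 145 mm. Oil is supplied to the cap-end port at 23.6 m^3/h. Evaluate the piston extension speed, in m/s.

v ≈ 0.397 m/s

Cap-side area A_cap = π/4 × (145 mm)² = 16510 mm^2
v = Q / A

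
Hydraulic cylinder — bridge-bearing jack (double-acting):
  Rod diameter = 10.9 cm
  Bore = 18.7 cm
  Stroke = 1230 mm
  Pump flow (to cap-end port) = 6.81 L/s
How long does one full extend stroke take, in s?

t ≈ 4.96 s

Cap-side area A_cap = π/4 × (18.7 cm)² = 274.6 cm^2
Swept volume V = A × L; t = V / Q = A·L / Q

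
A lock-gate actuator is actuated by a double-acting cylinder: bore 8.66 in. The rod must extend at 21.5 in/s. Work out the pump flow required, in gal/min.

Cap-side area A_cap = π/4 × (8.66 in)² = 58.90 in^2
Q = A × v

Q ≈ 329 gal/min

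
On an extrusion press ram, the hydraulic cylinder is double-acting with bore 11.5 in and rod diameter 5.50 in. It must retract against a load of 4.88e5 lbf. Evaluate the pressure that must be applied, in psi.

Rod-side annular area A_ann = π/4 × (11.5² − 5.50²) = 80.11 in^2
Retraction: pressure acts on the annular area.
P = F / A = 4.88e5 lbf / A

P ≈ 6090 psi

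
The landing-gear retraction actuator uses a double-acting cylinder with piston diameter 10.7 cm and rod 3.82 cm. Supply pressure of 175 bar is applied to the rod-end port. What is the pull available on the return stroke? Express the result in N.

Rod-side annular area A_ann = π/4 × (10.7² − 3.82²) = 78.46 cm^2
On retraction the pressure acts on the annular area (bore minus rod).
F = P × A_ann

F ≈ 1.37e5 N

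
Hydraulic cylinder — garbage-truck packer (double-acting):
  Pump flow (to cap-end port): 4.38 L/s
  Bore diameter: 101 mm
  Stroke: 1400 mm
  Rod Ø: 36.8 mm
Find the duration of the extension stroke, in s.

t ≈ 2.56 s

Cap-side area A_cap = π/4 × (101 mm)² = 8012 mm^2
Swept volume V = A × L; t = V / Q = A·L / Q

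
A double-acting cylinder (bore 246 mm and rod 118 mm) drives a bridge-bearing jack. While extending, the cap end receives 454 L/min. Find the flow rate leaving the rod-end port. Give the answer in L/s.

Q_out ≈ 5.83 L/s

Cap-side area A_cap = π/4 × (246 mm)² = 47530 mm^2
Rod-side annular area A_ann = π/4 × (246² − 118²) = 36590 mm^2
Piston speed v = Q_in/A_cap; rod-end outflow Q_out = v × A_ann = Q_in × A_ann/A_cap.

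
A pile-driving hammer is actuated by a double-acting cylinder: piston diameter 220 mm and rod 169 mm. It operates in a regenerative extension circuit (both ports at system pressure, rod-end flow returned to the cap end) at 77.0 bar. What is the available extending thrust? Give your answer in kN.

With equal pressure on both faces, forces on the annular region cancel; the net push is pressure × rod cross-section.
Rod cross-section A_rod = π/4 × (169 mm)² = 22430 mm^2
F = P × A_rod

F ≈ 173 kN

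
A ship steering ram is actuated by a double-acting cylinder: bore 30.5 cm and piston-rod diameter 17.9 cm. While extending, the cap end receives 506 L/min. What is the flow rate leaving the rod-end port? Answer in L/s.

Q_out ≈ 5.53 L/s

Cap-side area A_cap = π/4 × (30.5 cm)² = 730.6 cm^2
Rod-side annular area A_ann = π/4 × (30.5² − 17.9²) = 479.0 cm^2
Piston speed v = Q_in/A_cap; rod-end outflow Q_out = v × A_ann = Q_in × A_ann/A_cap.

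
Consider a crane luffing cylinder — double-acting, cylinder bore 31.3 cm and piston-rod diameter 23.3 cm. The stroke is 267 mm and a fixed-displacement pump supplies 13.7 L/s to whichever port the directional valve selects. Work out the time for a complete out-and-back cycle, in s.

t ≈ 2.17 s

Cap-side area A_cap = π/4 × (31.3 cm)² = 769.4 cm^2
Rod-side annular area A_ann = π/4 × (31.3² − 23.3²) = 343.1 cm^2
t_ext = A_cap·L/Q = 1.500 s
t_ret = A_ann·L/Q = 0.6686 s
t_cycle = t_ext + t_ret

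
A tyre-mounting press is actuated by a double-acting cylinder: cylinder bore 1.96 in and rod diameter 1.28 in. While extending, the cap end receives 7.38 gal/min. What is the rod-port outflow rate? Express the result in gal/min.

Q_out ≈ 4.23 gal/min

Cap-side area A_cap = π/4 × (1.96 in)² = 3.017 in^2
Rod-side annular area A_ann = π/4 × (1.96² − 1.28²) = 1.730 in^2
Piston speed v = Q_in/A_cap; rod-end outflow Q_out = v × A_ann = Q_in × A_ann/A_cap.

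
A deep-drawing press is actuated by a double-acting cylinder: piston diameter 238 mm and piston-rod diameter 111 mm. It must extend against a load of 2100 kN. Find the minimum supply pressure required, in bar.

Cap-side area A_cap = π/4 × (238 mm)² = 44490 mm^2
P = F / A = 2100 kN / A

P ≈ 472 bar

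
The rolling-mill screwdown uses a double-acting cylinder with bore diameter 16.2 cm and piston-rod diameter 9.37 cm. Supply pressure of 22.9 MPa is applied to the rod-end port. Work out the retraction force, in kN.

F ≈ 314 kN

Rod-side annular area A_ann = π/4 × (16.2² − 9.37²) = 137.2 cm^2
On retraction the pressure acts on the annular area (bore minus rod).
F = P × A_ann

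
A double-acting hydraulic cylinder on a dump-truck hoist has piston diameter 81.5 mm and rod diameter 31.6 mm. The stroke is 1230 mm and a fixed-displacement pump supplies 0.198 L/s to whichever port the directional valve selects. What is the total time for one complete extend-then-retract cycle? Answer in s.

t ≈ 59.9 s

Cap-side area A_cap = π/4 × (81.5 mm)² = 5217 mm^2
Rod-side annular area A_ann = π/4 × (81.5² − 31.6²) = 4433 mm^2
t_ext = A_cap·L/Q = 32.41 s
t_ret = A_ann·L/Q = 27.54 s
t_cycle = t_ext + t_ret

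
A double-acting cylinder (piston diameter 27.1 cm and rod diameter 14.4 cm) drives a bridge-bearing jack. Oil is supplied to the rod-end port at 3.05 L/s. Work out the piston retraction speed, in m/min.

Rod-side annular area A_ann = π/4 × (27.1² − 14.4²) = 413.9 cm^2
Flow into the rod-end port fills the annular volume.
v = Q / A

v ≈ 4.42 m/min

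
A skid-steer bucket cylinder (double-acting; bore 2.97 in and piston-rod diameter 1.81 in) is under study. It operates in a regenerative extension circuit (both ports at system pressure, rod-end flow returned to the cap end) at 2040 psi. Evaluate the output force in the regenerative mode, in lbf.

F ≈ 5250 lbf

With equal pressure on both faces, forces on the annular region cancel; the net push is pressure × rod cross-section.
Rod cross-section A_rod = π/4 × (1.81 in)² = 2.573 in^2
F = P × A_rod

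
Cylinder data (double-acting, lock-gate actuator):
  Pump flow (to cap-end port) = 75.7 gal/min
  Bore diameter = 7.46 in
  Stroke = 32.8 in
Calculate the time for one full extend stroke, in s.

t ≈ 4.92 s

Cap-side area A_cap = π/4 × (7.46 in)² = 43.71 in^2
Swept volume V = A × L; t = V / Q = A·L / Q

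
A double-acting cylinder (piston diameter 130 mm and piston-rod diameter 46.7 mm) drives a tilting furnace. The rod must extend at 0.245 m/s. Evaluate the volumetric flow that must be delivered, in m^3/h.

Cap-side area A_cap = π/4 × (130 mm)² = 13270 mm^2
Q = A × v

Q ≈ 11.7 m^3/h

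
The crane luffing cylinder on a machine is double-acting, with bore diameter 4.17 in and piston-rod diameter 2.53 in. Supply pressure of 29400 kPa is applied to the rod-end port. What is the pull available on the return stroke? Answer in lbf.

F ≈ 36800 lbf

Rod-side annular area A_ann = π/4 × (4.17² − 2.53²) = 8.630 in^2
On retraction the pressure acts on the annular area (bore minus rod).
F = P × A_ann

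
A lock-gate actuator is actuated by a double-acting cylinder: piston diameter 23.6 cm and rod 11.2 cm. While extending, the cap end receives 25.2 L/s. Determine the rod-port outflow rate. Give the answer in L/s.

Cap-side area A_cap = π/4 × (23.6 cm)² = 437.4 cm^2
Rod-side annular area A_ann = π/4 × (23.6² − 11.2²) = 338.9 cm^2
Piston speed v = Q_in/A_cap; rod-end outflow Q_out = v × A_ann = Q_in × A_ann/A_cap.

Q_out ≈ 19.5 L/s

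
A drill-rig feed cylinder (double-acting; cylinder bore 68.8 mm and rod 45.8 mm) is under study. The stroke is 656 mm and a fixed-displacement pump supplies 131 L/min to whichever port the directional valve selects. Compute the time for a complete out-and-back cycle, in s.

t ≈ 1.74 s

Cap-side area A_cap = π/4 × (68.8 mm)² = 3718 mm^2
Rod-side annular area A_ann = π/4 × (68.8² − 45.8²) = 2070 mm^2
t_ext = A_cap·L/Q = 1.117 s
t_ret = A_ann·L/Q = 0.6220 s
t_cycle = t_ext + t_ret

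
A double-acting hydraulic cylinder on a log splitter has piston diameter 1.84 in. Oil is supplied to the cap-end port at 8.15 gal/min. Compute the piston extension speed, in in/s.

Cap-side area A_cap = π/4 × (1.84 in)² = 2.659 in^2
v = Q / A

v ≈ 11.8 in/s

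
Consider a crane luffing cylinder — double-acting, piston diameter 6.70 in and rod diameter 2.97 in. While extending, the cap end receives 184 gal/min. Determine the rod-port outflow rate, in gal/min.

Q_out ≈ 148 gal/min

Cap-side area A_cap = π/4 × (6.70 in)² = 35.26 in^2
Rod-side annular area A_ann = π/4 × (6.70² − 2.97²) = 28.33 in^2
Piston speed v = Q_in/A_cap; rod-end outflow Q_out = v × A_ann = Q_in × A_ann/A_cap.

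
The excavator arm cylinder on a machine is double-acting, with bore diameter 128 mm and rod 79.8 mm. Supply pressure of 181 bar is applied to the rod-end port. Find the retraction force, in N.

Rod-side annular area A_ann = π/4 × (128² − 79.8²) = 7867 mm^2
On retraction the pressure acts on the annular area (bore minus rod).
F = P × A_ann

F ≈ 1.42e5 N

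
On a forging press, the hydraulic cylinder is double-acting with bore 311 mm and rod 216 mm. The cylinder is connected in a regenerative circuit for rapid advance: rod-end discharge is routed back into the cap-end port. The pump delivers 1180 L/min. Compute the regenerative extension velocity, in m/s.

v ≈ 0.537 m/s

In regeneration the rod-end outflow joins the pump flow into the cap end, so the net volume the pump must supply per unit advance equals the rod cross-section area.
Rod cross-section A_rod = π/4 × (216 mm)² = 36640 mm^2
v = Q_pump / A_rod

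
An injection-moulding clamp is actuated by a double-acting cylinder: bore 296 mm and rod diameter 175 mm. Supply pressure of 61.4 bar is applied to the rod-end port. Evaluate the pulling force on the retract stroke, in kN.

F ≈ 275 kN

Rod-side annular area A_ann = π/4 × (296² − 175²) = 44760 mm^2
On retraction the pressure acts on the annular area (bore minus rod).
F = P × A_ann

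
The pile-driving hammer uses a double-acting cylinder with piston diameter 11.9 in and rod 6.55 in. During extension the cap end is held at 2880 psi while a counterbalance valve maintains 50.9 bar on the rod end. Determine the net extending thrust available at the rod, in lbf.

F ≈ 2.63e5 lbf

Cap-side area A_cap = π/4 × (11.9 in)² = 111.2 in^2
Rod-side annular area A_ann = π/4 × (11.9² − 6.55²) = 77.52 in^2
Net thrust = P_cap·A_cap − P_rod·A_ann = 3.203e5 lbf − 57230 lbf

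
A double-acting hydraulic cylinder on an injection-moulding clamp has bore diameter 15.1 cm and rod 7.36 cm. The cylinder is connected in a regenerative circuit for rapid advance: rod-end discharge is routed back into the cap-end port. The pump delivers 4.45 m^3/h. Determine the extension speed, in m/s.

In regeneration the rod-end outflow joins the pump flow into the cap end, so the net volume the pump must supply per unit advance equals the rod cross-section area.
Rod cross-section A_rod = π/4 × (7.36 cm)² = 42.54 cm^2
v = Q_pump / A_rod

v ≈ 0.291 m/s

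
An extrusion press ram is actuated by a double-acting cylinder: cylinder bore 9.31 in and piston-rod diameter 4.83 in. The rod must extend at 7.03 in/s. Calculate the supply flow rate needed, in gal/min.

Cap-side area A_cap = π/4 × (9.31 in)² = 68.08 in^2
Q = A × v

Q ≈ 124 gal/min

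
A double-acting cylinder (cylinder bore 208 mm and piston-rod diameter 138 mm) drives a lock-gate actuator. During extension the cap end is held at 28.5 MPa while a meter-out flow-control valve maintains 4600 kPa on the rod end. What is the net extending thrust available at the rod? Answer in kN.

F ≈ 881 kN

Cap-side area A_cap = π/4 × (208 mm)² = 33980 mm^2
Rod-side annular area A_ann = π/4 × (208² − 138²) = 19020 mm^2
Net thrust = P_cap·A_cap − P_rod·A_ann = 968.4 kN − 87.50 kN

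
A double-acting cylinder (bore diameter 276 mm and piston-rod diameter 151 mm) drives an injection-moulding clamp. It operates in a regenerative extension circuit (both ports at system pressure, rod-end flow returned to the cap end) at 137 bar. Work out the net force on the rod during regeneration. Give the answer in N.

F ≈ 2.45e5 N

With equal pressure on both faces, forces on the annular region cancel; the net push is pressure × rod cross-section.
Rod cross-section A_rod = π/4 × (151 mm)² = 17910 mm^2
F = P × A_rod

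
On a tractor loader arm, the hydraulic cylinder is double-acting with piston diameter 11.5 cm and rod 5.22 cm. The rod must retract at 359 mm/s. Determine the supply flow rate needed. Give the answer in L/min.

Q ≈ 178 L/min

Rod-side annular area A_ann = π/4 × (11.5² − 5.22²) = 82.47 cm^2
Q = A × v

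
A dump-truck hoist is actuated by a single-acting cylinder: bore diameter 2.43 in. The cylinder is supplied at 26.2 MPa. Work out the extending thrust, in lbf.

Cap-side area A_cap = π/4 × (2.43 in)² = 4.638 in^2
F = P × A_cap = 26.2 MPa × A_cap

F ≈ 17600 lbf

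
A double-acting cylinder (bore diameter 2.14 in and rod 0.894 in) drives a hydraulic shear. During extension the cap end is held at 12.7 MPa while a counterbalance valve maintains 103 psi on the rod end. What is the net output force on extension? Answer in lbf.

F ≈ 6320 lbf

Cap-side area A_cap = π/4 × (2.14 in)² = 3.597 in^2
Rod-side annular area A_ann = π/4 × (2.14² − 0.894²) = 2.969 in^2
Net thrust = P_cap·A_cap − P_rod·A_ann = 6625 lbf − 305.8 lbf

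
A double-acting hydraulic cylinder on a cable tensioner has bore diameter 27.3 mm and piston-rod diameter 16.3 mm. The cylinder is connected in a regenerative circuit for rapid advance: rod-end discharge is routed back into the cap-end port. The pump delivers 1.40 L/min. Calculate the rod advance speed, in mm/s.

v ≈ 112 mm/s

In regeneration the rod-end outflow joins the pump flow into the cap end, so the net volume the pump must supply per unit advance equals the rod cross-section area.
Rod cross-section A_rod = π/4 × (16.3 mm)² = 208.7 mm^2
v = Q_pump / A_rod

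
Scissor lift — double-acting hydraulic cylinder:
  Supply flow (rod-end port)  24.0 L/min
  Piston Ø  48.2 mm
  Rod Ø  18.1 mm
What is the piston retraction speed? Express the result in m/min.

Rod-side annular area A_ann = π/4 × (48.2² − 18.1²) = 1567 mm^2
Flow into the rod-end port fills the annular volume.
v = Q / A

v ≈ 15.3 m/min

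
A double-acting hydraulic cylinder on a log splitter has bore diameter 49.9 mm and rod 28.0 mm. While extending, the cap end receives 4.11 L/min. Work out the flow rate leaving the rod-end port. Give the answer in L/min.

Q_out ≈ 2.82 L/min

Cap-side area A_cap = π/4 × (49.9 mm)² = 1956 mm^2
Rod-side annular area A_ann = π/4 × (49.9² − 28.0²) = 1340 mm^2
Piston speed v = Q_in/A_cap; rod-end outflow Q_out = v × A_ann = Q_in × A_ann/A_cap.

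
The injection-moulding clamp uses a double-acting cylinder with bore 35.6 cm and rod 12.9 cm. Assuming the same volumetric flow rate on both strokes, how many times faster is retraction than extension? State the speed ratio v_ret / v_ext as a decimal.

Cap-side area A_cap = π/4 × (35.6 cm)² = 995.4 cm^2
Rod-side annular area A_ann = π/4 × (35.6² − 12.9²) = 864.7 cm^2
For equal Q, v ∝ 1/A, so v_ret/v_ext = A_cap/A_ann.

v_ret/v_ext ≈ 1.15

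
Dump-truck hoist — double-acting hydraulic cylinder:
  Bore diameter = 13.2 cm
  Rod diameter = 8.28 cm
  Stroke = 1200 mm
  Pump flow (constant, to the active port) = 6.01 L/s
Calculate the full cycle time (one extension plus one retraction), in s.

Cap-side area A_cap = π/4 × (13.2 cm)² = 136.8 cm^2
Rod-side annular area A_ann = π/4 × (13.2² − 8.28²) = 83.00 cm^2
t_ext = A_cap·L/Q = 2.732 s
t_ret = A_ann·L/Q = 1.657 s
t_cycle = t_ext + t_ret

t ≈ 4.39 s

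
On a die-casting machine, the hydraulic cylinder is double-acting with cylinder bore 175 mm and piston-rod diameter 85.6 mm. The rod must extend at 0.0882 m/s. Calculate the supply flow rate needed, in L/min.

Cap-side area A_cap = π/4 × (175 mm)² = 24050 mm^2
Q = A × v

Q ≈ 127 L/min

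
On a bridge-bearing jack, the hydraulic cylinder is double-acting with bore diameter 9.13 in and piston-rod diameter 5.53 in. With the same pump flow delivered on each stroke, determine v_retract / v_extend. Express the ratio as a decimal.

v_ret/v_ext ≈ 1.58

Cap-side area A_cap = π/4 × (9.13 in)² = 65.47 in^2
Rod-side annular area A_ann = π/4 × (9.13² − 5.53²) = 41.45 in^2
For equal Q, v ∝ 1/A, so v_ret/v_ext = A_cap/A_ann.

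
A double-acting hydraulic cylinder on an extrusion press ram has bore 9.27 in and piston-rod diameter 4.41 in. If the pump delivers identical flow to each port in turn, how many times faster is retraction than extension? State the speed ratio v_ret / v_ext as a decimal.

Cap-side area A_cap = π/4 × (9.27 in)² = 67.49 in^2
Rod-side annular area A_ann = π/4 × (9.27² − 4.41²) = 52.22 in^2
For equal Q, v ∝ 1/A, so v_ret/v_ext = A_cap/A_ann.

v_ret/v_ext ≈ 1.29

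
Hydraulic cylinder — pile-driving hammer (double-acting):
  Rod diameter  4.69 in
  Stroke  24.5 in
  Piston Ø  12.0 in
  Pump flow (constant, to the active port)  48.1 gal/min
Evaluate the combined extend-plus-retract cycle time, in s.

Cap-side area A_cap = π/4 × (12.0 in)² = 113.1 in^2
Rod-side annular area A_ann = π/4 × (12.0² − 4.69²) = 95.82 in^2
t_ext = A_cap·L/Q = 14.96 s
t_ret = A_ann·L/Q = 12.68 s
t_cycle = t_ext + t_ret

t ≈ 27.6 s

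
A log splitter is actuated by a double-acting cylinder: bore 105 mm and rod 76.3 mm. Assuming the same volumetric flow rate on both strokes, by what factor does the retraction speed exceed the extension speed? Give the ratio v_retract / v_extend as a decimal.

Cap-side area A_cap = π/4 × (105 mm)² = 8659 mm^2
Rod-side annular area A_ann = π/4 × (105² − 76.3²) = 4087 mm^2
For equal Q, v ∝ 1/A, so v_ret/v_ext = A_cap/A_ann.

v_ret/v_ext ≈ 2.12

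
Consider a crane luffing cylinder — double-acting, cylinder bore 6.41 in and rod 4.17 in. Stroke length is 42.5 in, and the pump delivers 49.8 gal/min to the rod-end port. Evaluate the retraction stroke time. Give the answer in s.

Rod-side annular area A_ann = π/4 × (6.41² − 4.17²) = 18.61 in^2
Swept volume V = A × L; t = V / Q = A·L / Q

t ≈ 4.13 s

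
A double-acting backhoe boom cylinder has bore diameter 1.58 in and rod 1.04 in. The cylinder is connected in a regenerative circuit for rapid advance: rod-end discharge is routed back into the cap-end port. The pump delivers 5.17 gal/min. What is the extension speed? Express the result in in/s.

In regeneration the rod-end outflow joins the pump flow into the cap end, so the net volume the pump must supply per unit advance equals the rod cross-section area.
Rod cross-section A_rod = π/4 × (1.04 in)² = 0.8495 in^2
v = Q_pump / A_rod

v ≈ 23.4 in/s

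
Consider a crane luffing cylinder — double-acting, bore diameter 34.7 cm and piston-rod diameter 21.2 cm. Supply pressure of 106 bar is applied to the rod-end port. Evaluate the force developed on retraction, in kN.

F ≈ 628 kN

Rod-side annular area A_ann = π/4 × (34.7² − 21.2²) = 592.7 cm^2
On retraction the pressure acts on the annular area (bore minus rod).
F = P × A_ann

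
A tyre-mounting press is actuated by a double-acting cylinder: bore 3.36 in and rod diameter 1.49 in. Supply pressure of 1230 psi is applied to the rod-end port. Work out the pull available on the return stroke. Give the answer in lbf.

F ≈ 8760 lbf

Rod-side annular area A_ann = π/4 × (3.36² − 1.49²) = 7.123 in^2
On retraction the pressure acts on the annular area (bore minus rod).
F = P × A_ann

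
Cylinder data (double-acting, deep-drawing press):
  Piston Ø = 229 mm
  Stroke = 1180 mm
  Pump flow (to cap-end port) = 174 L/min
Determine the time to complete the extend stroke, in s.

Cap-side area A_cap = π/4 × (229 mm)² = 41190 mm^2
Swept volume V = A × L; t = V / Q = A·L / Q

t ≈ 16.8 s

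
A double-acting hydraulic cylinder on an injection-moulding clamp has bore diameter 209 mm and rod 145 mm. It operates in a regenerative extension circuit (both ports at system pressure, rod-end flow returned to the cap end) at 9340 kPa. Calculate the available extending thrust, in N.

With equal pressure on both faces, forces on the annular region cancel; the net push is pressure × rod cross-section.
Rod cross-section A_rod = π/4 × (145 mm)² = 16510 mm^2
F = P × A_rod

F ≈ 1.54e5 N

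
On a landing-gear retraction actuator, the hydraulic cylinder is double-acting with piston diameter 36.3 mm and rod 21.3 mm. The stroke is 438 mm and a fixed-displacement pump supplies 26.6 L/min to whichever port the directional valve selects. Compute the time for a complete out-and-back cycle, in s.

Cap-side area A_cap = π/4 × (36.3 mm)² = 1035 mm^2
Rod-side annular area A_ann = π/4 × (36.3² − 21.3²) = 678.6 mm^2
t_ext = A_cap·L/Q = 1.022 s
t_ret = A_ann·L/Q = 0.6704 s
t_cycle = t_ext + t_ret

t ≈ 1.69 s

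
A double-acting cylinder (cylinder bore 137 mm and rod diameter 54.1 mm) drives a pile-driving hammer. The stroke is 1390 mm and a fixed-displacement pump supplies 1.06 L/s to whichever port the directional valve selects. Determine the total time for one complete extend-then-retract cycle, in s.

Cap-side area A_cap = π/4 × (137 mm)² = 14740 mm^2
Rod-side annular area A_ann = π/4 × (137² − 54.1²) = 12440 mm^2
t_ext = A_cap·L/Q = 19.33 s
t_ret = A_ann·L/Q = 16.32 s
t_cycle = t_ext + t_ret

t ≈ 35.6 s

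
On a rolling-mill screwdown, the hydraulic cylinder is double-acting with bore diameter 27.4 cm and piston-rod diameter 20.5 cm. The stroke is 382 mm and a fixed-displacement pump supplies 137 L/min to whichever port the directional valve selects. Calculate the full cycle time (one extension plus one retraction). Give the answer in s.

t ≈ 14.2 s

Cap-side area A_cap = π/4 × (27.4 cm)² = 589.6 cm^2
Rod-side annular area A_ann = π/4 × (27.4² − 20.5²) = 259.6 cm^2
t_ext = A_cap·L/Q = 9.865 s
t_ret = A_ann·L/Q = 4.343 s
t_cycle = t_ext + t_ret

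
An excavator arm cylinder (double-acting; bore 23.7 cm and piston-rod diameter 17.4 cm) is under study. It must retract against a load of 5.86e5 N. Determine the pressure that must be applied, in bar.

P ≈ 288 bar

Rod-side annular area A_ann = π/4 × (23.7² − 17.4²) = 203.4 cm^2
Retraction: pressure acts on the annular area.
P = F / A = 5.86e5 N / A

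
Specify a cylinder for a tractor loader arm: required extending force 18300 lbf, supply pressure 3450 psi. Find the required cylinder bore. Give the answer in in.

Extension force acts on the full piston face: F = P × (π/4)D².
D = √(4F / (πP)) = √(4 × 18300 lbf / (π × 3450 psi))

D ≈ 2.60 in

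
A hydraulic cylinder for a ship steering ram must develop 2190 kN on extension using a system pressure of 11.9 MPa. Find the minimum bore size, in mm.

D ≈ 484 mm

Extension force acts on the full piston face: F = P × (π/4)D².
D = √(4F / (πP)) = √(4 × 2190 kN / (π × 11.9 MPa))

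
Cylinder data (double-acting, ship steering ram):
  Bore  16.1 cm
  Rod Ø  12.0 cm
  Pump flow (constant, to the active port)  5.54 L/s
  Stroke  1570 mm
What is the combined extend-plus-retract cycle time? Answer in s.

Cap-side area A_cap = π/4 × (16.1 cm)² = 203.6 cm^2
Rod-side annular area A_ann = π/4 × (16.1² − 12.0²) = 90.49 cm^2
t_ext = A_cap·L/Q = 5.769 s
t_ret = A_ann·L/Q = 2.564 s
t_cycle = t_ext + t_ret

t ≈ 8.33 s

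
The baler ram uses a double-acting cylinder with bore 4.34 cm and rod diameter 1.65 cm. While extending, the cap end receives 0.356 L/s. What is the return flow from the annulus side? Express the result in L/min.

Cap-side area A_cap = π/4 × (4.34 cm)² = 14.79 cm^2
Rod-side annular area A_ann = π/4 × (4.34² − 1.65²) = 12.66 cm^2
Piston speed v = Q_in/A_cap; rod-end outflow Q_out = v × A_ann = Q_in × A_ann/A_cap.

Q_out ≈ 18.3 L/min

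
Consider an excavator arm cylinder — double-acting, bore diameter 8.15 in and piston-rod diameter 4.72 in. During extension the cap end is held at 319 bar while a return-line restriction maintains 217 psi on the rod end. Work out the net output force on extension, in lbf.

Cap-side area A_cap = π/4 × (8.15 in)² = 52.17 in^2
Rod-side annular area A_ann = π/4 × (8.15² − 4.72²) = 34.67 in^2
Net thrust = P_cap·A_cap − P_rod·A_ann = 2.414e5 lbf − 7524 lbf

F ≈ 2.34e5 lbf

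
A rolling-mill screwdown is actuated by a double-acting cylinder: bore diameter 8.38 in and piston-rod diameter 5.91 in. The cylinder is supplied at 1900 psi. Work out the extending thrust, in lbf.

Cap-side area A_cap = π/4 × (8.38 in)² = 55.15 in^2
F = P × A_cap = 1900 psi × A_cap

F ≈ 1.05e5 lbf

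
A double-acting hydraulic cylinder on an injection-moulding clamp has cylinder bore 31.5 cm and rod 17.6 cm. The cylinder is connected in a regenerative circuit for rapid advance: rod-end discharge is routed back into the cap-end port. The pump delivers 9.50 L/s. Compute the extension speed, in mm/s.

v ≈ 390 mm/s

In regeneration the rod-end outflow joins the pump flow into the cap end, so the net volume the pump must supply per unit advance equals the rod cross-section area.
Rod cross-section A_rod = π/4 × (17.6 cm)² = 243.3 cm^2
v = Q_pump / A_rod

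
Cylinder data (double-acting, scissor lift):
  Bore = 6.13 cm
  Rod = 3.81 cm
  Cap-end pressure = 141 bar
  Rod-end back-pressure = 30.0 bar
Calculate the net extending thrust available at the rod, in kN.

Cap-side area A_cap = π/4 × (6.13 cm)² = 29.51 cm^2
Rod-side annular area A_ann = π/4 × (6.13² − 3.81²) = 18.11 cm^2
Net thrust = P_cap·A_cap − P_rod·A_ann = 41.61 kN − 5.434 kN

F ≈ 36.2 kN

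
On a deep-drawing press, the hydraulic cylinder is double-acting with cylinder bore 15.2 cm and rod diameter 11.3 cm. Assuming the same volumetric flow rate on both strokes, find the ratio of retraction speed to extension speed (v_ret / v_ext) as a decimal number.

Cap-side area A_cap = π/4 × (15.2 cm)² = 181.5 cm^2
Rod-side annular area A_ann = π/4 × (15.2² − 11.3²) = 81.17 cm^2
For equal Q, v ∝ 1/A, so v_ret/v_ext = A_cap/A_ann.

v_ret/v_ext ≈ 2.24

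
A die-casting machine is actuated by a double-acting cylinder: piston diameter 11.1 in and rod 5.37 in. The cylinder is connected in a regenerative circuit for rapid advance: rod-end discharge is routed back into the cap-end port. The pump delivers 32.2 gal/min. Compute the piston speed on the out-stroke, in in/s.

In regeneration the rod-end outflow joins the pump flow into the cap end, so the net volume the pump must supply per unit advance equals the rod cross-section area.
Rod cross-section A_rod = π/4 × (5.37 in)² = 22.65 in^2
v = Q_pump / A_rod

v ≈ 5.47 in/s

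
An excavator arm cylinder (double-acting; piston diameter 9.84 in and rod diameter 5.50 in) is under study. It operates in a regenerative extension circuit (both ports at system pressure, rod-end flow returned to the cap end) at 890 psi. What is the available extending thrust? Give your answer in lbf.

F ≈ 21100 lbf

With equal pressure on both faces, forces on the annular region cancel; the net push is pressure × rod cross-section.
Rod cross-section A_rod = π/4 × (5.50 in)² = 23.76 in^2
F = P × A_rod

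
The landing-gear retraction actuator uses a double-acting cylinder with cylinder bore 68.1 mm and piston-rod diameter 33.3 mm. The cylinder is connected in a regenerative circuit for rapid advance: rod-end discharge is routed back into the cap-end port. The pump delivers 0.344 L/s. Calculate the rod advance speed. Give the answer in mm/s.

v ≈ 395 mm/s

In regeneration the rod-end outflow joins the pump flow into the cap end, so the net volume the pump must supply per unit advance equals the rod cross-section area.
Rod cross-section A_rod = π/4 × (33.3 mm)² = 870.9 mm^2
v = Q_pump / A_rod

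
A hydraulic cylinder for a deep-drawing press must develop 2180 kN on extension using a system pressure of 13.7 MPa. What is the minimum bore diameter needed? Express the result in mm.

D ≈ 450 mm

Extension force acts on the full piston face: F = P × (π/4)D².
D = √(4F / (πP)) = √(4 × 2180 kN / (π × 13.7 MPa))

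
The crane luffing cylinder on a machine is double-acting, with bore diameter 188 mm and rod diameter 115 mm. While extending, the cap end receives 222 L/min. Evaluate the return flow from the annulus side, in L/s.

Q_out ≈ 2.32 L/s

Cap-side area A_cap = π/4 × (188 mm)² = 27760 mm^2
Rod-side annular area A_ann = π/4 × (188² − 115²) = 17370 mm^2
Piston speed v = Q_in/A_cap; rod-end outflow Q_out = v × A_ann = Q_in × A_ann/A_cap.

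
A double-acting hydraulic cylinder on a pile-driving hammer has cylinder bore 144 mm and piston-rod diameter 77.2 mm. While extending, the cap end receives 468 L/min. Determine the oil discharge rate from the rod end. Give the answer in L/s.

Q_out ≈ 5.56 L/s

Cap-side area A_cap = π/4 × (144 mm)² = 16290 mm^2
Rod-side annular area A_ann = π/4 × (144² − 77.2²) = 11610 mm^2
Piston speed v = Q_in/A_cap; rod-end outflow Q_out = v × A_ann = Q_in × A_ann/A_cap.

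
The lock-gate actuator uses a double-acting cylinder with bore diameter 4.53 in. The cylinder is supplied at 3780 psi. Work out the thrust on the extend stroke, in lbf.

Cap-side area A_cap = π/4 × (4.53 in)² = 16.12 in^2
F = P × A_cap = 3780 psi × A_cap

F ≈ 60900 lbf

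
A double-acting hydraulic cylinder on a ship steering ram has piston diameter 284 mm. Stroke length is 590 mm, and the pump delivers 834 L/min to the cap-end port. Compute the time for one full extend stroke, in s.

Cap-side area A_cap = π/4 × (284 mm)² = 63350 mm^2
Swept volume V = A × L; t = V / Q = A·L / Q

t ≈ 2.69 s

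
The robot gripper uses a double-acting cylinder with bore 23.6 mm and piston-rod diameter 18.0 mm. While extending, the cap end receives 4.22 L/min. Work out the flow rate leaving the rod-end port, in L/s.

Q_out ≈ 0.0294 L/s

Cap-side area A_cap = π/4 × (23.6 mm)² = 437.4 mm^2
Rod-side annular area A_ann = π/4 × (23.6² − 18.0²) = 183.0 mm^2
Piston speed v = Q_in/A_cap; rod-end outflow Q_out = v × A_ann = Q_in × A_ann/A_cap.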